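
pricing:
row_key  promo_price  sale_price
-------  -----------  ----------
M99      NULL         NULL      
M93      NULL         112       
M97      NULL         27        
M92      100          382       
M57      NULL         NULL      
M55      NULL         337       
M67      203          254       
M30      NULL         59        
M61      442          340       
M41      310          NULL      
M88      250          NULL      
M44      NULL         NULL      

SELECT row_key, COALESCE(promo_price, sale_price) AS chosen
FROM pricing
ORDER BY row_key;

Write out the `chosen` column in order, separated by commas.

59, 310, NULL, 337, NULL, 442, 203, 250, 100, 112, 27, NULL

row_key=M30: promo_price=NULL, sale_price=59 → 59
row_key=M41: promo_price=310 → 310
row_key=M44: promo_price=NULL, sale_price=NULL (all NULL) → NULL
row_key=M55: promo_price=NULL, sale_price=337 → 337
row_key=M57: promo_price=NULL, sale_price=NULL (all NULL) → NULL
row_key=M61: promo_price=442 → 442
row_key=M67: promo_price=203 → 203
row_key=M88: promo_price=250 → 250
row_key=M92: promo_price=100 → 100
row_key=M93: promo_price=NULL, sale_price=112 → 112
row_key=M97: promo_price=NULL, sale_price=27 → 27
row_key=M99: promo_price=NULL, sale_price=NULL (all NULL) → NULL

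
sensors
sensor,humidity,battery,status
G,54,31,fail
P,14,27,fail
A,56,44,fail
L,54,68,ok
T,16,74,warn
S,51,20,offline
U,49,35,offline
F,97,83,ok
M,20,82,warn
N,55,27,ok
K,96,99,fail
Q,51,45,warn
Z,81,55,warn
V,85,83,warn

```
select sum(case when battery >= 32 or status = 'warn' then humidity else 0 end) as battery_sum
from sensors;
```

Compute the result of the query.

sensor=G: ✗
sensor=P: ✗
sensor=A: ✓ → 56
sensor=L: ✓ → 54
sensor=T: ✓ → 16
sensor=S: ✗
sensor=U: ✓ → 49
sensor=F: ✓ → 97
sensor=M: ✓ → 20
sensor=N: ✗
sensor=K: ✓ → 96
sensor=Q: ✓ → 51
sensor=Z: ✓ → 81
sensor=V: ✓ → 85
battery_sum = 56 + 54 + 16 + 49 + 97 + 20 + 96 + 51 + 81 + 85 = 605

605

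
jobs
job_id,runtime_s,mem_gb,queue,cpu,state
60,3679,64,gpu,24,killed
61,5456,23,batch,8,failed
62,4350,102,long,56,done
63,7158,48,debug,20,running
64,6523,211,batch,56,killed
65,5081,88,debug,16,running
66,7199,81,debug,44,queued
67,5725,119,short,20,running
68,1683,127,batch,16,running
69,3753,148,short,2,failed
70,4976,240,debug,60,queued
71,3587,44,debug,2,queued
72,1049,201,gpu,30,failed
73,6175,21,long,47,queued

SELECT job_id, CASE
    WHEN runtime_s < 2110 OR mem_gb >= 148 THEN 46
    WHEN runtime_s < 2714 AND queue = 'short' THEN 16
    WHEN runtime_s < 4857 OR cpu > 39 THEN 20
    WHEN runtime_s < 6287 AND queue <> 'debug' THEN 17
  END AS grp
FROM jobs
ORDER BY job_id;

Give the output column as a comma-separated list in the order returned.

job_id=60: runtime_s < 4857 OR cpu > 39 → 20
job_id=61: runtime_s < 6287 AND queue <> 'debug' → 17
job_id=62: runtime_s < 4857 OR cpu > 39 → 20
job_id=63: (no match → NULL) → NULL
job_id=64: runtime_s < 2110 OR mem_gb >= 148 → 46
job_id=65: (no match → NULL) → NULL
job_id=66: runtime_s < 4857 OR cpu > 39 → 20
job_id=67: runtime_s < 6287 AND queue <> 'debug' → 17
job_id=68: runtime_s < 2110 OR mem_gb >= 148 → 46
job_id=69: runtime_s < 2110 OR mem_gb >= 148 → 46
job_id=70: runtime_s < 2110 OR mem_gb >= 148 → 46
job_id=71: runtime_s < 4857 OR cpu > 39 → 20
job_id=72: runtime_s < 2110 OR mem_gb >= 148 → 46
job_id=73: runtime_s < 4857 OR cpu > 39 → 20

20, 17, 20, NULL, 46, NULL, 20, 17, 46, 46, 46, 20, 46, 20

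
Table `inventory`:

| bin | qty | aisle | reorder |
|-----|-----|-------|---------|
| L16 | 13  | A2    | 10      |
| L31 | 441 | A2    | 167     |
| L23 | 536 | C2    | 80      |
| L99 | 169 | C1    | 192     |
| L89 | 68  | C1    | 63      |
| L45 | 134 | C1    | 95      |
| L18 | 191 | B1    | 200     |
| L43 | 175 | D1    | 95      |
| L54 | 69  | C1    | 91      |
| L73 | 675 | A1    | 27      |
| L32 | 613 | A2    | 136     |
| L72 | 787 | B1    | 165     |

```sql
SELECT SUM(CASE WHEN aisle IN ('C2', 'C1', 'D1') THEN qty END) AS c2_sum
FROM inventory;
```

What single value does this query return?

bin=L16: ✗
bin=L31: ✗
bin=L23: ✓ → 536
bin=L99: ✓ → 169
bin=L89: ✓ → 68
bin=L45: ✓ → 134
bin=L18: ✗
bin=L43: ✓ → 175
bin=L54: ✓ → 69
bin=L73: ✗
bin=L32: ✗
bin=L72: ✗
c2_sum = 536 + 169 + 68 + 134 + 175 + 69 = 1151

1151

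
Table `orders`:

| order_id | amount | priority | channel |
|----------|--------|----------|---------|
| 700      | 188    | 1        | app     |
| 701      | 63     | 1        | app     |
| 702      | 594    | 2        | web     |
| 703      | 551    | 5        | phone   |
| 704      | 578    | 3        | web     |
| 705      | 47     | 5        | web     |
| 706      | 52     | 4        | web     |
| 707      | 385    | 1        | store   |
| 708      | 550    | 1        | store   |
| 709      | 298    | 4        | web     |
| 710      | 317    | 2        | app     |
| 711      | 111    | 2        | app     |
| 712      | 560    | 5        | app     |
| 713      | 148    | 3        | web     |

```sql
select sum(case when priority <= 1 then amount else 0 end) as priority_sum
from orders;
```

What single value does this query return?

1186

order_id=700: ✓ → 188
order_id=701: ✓ → 63
order_id=702: ✗
order_id=703: ✗
order_id=704: ✗
order_id=705: ✗
order_id=706: ✗
order_id=707: ✓ → 385
order_id=708: ✓ → 550
order_id=709: ✗
order_id=710: ✗
order_id=711: ✗
order_id=712: ✗
order_id=713: ✗
priority_sum = 188 + 63 + 385 + 550 = 1186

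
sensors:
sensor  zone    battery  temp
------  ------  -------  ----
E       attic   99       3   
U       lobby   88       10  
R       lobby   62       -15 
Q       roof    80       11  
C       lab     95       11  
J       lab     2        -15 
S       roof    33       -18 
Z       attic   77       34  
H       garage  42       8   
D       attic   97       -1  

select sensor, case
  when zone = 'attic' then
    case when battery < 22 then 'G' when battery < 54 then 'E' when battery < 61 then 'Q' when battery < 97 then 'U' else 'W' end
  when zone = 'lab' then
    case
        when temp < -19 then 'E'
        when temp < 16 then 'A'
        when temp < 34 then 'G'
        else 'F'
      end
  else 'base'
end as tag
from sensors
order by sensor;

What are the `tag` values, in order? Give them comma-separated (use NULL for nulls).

A, W, W, base, A, base, base, base, base, U

sensor=C: zone='lab' → inner[temp < 16] → A
sensor=D: zone='attic' → inner[ELSE] → W
sensor=E: zone='attic' → inner[ELSE] → W
sensor=H: zone='garage' → outer ELSE → base
sensor=J: zone='lab' → inner[temp < 16] → A
sensor=Q: zone='roof' → outer ELSE → base
sensor=R: zone='lobby' → outer ELSE → base
sensor=S: zone='roof' → outer ELSE → base
sensor=U: zone='lobby' → outer ELSE → base
sensor=Z: zone='attic' → inner[battery < 97] → U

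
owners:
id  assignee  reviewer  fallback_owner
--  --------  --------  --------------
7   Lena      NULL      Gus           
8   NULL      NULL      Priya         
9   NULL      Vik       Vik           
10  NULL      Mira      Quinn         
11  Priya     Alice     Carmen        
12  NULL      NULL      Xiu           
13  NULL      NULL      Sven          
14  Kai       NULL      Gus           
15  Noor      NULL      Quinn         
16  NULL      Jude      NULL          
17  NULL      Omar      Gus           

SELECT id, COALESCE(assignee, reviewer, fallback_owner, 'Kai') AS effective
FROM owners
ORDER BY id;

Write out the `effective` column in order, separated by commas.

id=7: assignee=Lena → Lena
id=8: assignee=NULL, reviewer=NULL, fallback_owner=Priya → Priya
id=9: assignee=NULL, reviewer=Vik → Vik
id=10: assignee=NULL, reviewer=Mira → Mira
id=11: assignee=Priya → Priya
id=12: assignee=NULL, reviewer=NULL, fallback_owner=Xiu → Xiu
id=13: assignee=NULL, reviewer=NULL, fallback_owner=Sven → Sven
id=14: assignee=Kai → Kai
id=15: assignee=Noor → Noor
id=16: assignee=NULL, reviewer=Jude → Jude
id=17: assignee=NULL, reviewer=Omar → Omar

Lena, Priya, Vik, Mira, Priya, Xiu, Sven, Kai, Noor, Jude, Omar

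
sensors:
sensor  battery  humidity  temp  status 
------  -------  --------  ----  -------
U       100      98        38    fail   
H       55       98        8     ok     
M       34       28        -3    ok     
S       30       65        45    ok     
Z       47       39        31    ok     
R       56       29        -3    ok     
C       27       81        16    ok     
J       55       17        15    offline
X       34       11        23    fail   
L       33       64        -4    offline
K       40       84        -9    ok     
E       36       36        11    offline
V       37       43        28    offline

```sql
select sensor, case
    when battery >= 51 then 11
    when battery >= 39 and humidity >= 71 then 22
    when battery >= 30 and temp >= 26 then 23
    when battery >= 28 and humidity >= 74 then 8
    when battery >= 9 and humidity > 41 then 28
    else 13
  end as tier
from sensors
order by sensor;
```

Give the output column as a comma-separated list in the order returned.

28, 13, 11, 11, 22, 28, 13, 11, 23, 11, 23, 13, 23

sensor=C: battery >= 9 and humidity > 41 → 28
sensor=E: ELSE → 13
sensor=H: battery >= 51 → 11
sensor=J: battery >= 51 → 11
sensor=K: battery >= 39 and humidity >= 71 → 22
sensor=L: battery >= 9 and humidity > 41 → 28
sensor=M: ELSE → 13
sensor=R: battery >= 51 → 11
sensor=S: battery >= 30 and temp >= 26 → 23
sensor=U: battery >= 51 → 11
sensor=V: battery >= 30 and temp >= 26 → 23
sensor=X: ELSE → 13
sensor=Z: battery >= 30 and temp >= 26 → 23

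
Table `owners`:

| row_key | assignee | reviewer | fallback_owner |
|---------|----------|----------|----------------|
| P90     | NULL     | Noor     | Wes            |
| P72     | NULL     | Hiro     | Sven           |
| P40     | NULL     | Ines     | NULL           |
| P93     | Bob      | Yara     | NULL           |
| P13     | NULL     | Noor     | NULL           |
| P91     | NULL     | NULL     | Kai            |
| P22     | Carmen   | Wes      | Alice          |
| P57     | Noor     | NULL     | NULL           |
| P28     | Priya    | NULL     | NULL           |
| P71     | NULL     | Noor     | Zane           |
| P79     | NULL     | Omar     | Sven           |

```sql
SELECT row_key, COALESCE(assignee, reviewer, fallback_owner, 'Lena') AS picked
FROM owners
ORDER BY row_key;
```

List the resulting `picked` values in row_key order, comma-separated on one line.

Noor, Carmen, Priya, Ines, Noor, Noor, Hiro, Omar, Noor, Kai, Bob

row_key=P13: assignee=NULL, reviewer=Noor → Noor
row_key=P22: assignee=Carmen → Carmen
row_key=P28: assignee=Priya → Priya
row_key=P40: assignee=NULL, reviewer=Ines → Ines
row_key=P57: assignee=Noor → Noor
row_key=P71: assignee=NULL, reviewer=Noor → Noor
row_key=P72: assignee=NULL, reviewer=Hiro → Hiro
row_key=P79: assignee=NULL, reviewer=Omar → Omar
row_key=P90: assignee=NULL, reviewer=Noor → Noor
row_key=P91: assignee=NULL, reviewer=NULL, fallback_owner=Kai → Kai
row_key=P93: assignee=Bob → Bob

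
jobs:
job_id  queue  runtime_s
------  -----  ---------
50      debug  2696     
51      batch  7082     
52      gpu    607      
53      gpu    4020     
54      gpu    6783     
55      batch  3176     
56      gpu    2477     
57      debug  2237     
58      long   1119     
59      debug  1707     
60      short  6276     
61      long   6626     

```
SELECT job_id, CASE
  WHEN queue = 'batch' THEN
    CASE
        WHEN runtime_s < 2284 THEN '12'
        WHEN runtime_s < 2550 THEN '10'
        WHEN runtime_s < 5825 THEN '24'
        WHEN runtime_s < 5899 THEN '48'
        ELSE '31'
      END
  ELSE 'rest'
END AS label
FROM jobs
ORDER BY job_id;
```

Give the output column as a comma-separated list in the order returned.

rest, 31, rest, rest, rest, 24, rest, rest, rest, rest, rest, rest

job_id=50: queue='debug' → outer ELSE → rest
job_id=51: queue='batch' → inner[ELSE] → 31
job_id=52: queue='gpu' → outer ELSE → rest
job_id=53: queue='gpu' → outer ELSE → rest
job_id=54: queue='gpu' → outer ELSE → rest
job_id=55: queue='batch' → inner[runtime_s < 5825] → 24
job_id=56: queue='gpu' → outer ELSE → rest
job_id=57: queue='debug' → outer ELSE → rest
job_id=58: queue='long' → outer ELSE → rest
job_id=59: queue='debug' → outer ELSE → rest
job_id=60: queue='short' → outer ELSE → rest
job_id=61: queue='long' → outer ELSE → rest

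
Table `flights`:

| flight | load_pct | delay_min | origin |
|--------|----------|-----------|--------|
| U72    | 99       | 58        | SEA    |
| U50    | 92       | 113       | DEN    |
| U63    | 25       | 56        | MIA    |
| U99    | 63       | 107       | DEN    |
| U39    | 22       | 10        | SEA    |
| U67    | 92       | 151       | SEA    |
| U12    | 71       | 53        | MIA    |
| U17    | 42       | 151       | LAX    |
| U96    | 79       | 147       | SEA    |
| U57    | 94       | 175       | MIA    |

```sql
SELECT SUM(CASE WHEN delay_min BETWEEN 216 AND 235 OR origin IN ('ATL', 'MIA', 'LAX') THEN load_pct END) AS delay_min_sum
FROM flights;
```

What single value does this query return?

232

flight=U72: ✗
flight=U50: ✗
flight=U63: ✓ → 25
flight=U99: ✗
flight=U39: ✗
flight=U67: ✗
flight=U12: ✓ → 71
flight=U17: ✓ → 42
flight=U96: ✗
flight=U57: ✓ → 94
delay_min_sum = 25 + 71 + 42 + 94 = 232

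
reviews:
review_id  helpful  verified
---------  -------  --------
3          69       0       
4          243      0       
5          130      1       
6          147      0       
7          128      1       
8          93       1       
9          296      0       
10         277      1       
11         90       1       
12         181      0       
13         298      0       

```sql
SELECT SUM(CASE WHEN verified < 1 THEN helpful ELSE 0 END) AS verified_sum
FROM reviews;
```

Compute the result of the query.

review_id=3: ✓ → 69
review_id=4: ✓ → 243
review_id=5: ✗
review_id=6: ✓ → 147
review_id=7: ✗
review_id=8: ✗
review_id=9: ✓ → 296
review_id=10: ✗
review_id=11: ✗
review_id=12: ✓ → 181
review_id=13: ✓ → 298
verified_sum = 69 + 243 + 147 + 296 + 181 + 298 = 1234

1234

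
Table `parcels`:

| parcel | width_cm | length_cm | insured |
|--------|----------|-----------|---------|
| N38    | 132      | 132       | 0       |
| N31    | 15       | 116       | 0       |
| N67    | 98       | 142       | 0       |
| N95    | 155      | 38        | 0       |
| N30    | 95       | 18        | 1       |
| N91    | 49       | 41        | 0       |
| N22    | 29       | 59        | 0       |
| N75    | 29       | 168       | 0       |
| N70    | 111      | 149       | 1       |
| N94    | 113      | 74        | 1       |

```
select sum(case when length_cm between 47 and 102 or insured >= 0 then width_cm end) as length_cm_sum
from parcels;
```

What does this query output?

826

parcel=N38: ✓ → 132
parcel=N31: ✓ → 15
parcel=N67: ✓ → 98
parcel=N95: ✓ → 155
parcel=N30: ✓ → 95
parcel=N91: ✓ → 49
parcel=N22: ✓ → 29
parcel=N75: ✓ → 29
parcel=N70: ✓ → 111
parcel=N94: ✓ → 113
length_cm_sum = 132 + 15 + 98 + 155 + 95 + 49 + 29 + 29 + 111 + 113 = 826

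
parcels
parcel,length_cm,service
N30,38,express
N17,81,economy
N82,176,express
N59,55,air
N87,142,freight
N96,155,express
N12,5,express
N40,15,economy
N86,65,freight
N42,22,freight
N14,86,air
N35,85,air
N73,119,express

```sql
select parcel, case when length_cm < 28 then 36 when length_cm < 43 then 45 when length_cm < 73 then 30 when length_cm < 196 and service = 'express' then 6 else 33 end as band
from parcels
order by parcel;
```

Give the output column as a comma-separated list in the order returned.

36, 33, 33, 45, 33, 36, 36, 30, 6, 6, 30, 33, 6

parcel=N12: length_cm < 28 → 36
parcel=N14: ELSE → 33
parcel=N17: ELSE → 33
parcel=N30: length_cm < 43 → 45
parcel=N35: ELSE → 33
parcel=N40: length_cm < 28 → 36
parcel=N42: length_cm < 28 → 36
parcel=N59: length_cm < 73 → 30
parcel=N73: length_cm < 196 and service = 'express' → 6
parcel=N82: length_cm < 196 and service = 'express' → 6
parcel=N86: length_cm < 73 → 30
parcel=N87: ELSE → 33
parcel=N96: length_cm < 196 and service = 'express' → 6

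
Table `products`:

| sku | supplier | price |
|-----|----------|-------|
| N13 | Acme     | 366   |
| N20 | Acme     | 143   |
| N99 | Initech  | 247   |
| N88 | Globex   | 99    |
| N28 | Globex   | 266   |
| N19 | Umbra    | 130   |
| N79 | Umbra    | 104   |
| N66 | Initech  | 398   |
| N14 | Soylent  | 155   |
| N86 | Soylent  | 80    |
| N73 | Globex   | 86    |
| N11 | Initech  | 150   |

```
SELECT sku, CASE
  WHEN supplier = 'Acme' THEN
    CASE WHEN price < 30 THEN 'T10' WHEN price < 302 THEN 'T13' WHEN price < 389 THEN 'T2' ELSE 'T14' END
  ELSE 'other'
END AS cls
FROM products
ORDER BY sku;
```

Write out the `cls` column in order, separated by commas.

other, T2, other, other, T13, other, other, other, other, other, other, other

sku=N11: supplier='Initech' → outer ELSE → other
sku=N13: supplier='Acme' → inner[price < 389] → T2
sku=N14: supplier='Soylent' → outer ELSE → other
sku=N19: supplier='Umbra' → outer ELSE → other
sku=N20: supplier='Acme' → inner[price < 302] → T13
sku=N28: supplier='Globex' → outer ELSE → other
sku=N66: supplier='Initech' → outer ELSE → other
sku=N73: supplier='Globex' → outer ELSE → other
sku=N79: supplier='Umbra' → outer ELSE → other
sku=N86: supplier='Soylent' → outer ELSE → other
sku=N88: supplier='Globex' → outer ELSE → other
sku=N99: supplier='Initech' → outer ELSE → other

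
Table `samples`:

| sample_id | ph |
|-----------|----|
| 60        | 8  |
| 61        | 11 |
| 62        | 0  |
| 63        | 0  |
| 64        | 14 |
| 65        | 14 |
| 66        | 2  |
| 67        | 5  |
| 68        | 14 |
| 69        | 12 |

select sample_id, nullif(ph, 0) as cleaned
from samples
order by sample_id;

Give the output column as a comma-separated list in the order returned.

8, 11, NULL, NULL, 14, 14, 2, 5, 14, 12

sample_id=60: ph=8 vs 0: differ → 8
sample_id=61: ph=11 vs 0: differ → 11
sample_id=62: ph=0 vs 0: equal → NULL
sample_id=63: ph=0 vs 0: equal → NULL
sample_id=64: ph=14 vs 0: differ → 14
sample_id=65: ph=14 vs 0: differ → 14
sample_id=66: ph=2 vs 0: differ → 2
sample_id=67: ph=5 vs 0: differ → 5
sample_id=68: ph=14 vs 0: differ → 14
sample_id=69: ph=12 vs 0: differ → 12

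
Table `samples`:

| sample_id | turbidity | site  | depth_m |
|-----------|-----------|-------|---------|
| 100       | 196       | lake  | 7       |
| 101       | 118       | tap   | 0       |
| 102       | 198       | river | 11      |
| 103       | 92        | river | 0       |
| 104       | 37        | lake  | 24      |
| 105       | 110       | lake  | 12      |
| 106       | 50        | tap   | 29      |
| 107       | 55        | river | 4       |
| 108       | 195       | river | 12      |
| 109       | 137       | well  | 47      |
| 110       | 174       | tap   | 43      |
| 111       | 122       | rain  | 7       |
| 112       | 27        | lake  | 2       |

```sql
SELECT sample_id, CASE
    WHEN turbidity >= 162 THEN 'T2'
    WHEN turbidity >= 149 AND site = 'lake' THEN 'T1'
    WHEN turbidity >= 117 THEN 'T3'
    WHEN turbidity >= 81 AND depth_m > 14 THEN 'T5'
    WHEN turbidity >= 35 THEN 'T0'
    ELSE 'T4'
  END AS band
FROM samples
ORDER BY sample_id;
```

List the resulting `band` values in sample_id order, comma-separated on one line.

sample_id=100: turbidity >= 162 → T2
sample_id=101: turbidity >= 117 → T3
sample_id=102: turbidity >= 162 → T2
sample_id=103: turbidity >= 35 → T0
sample_id=104: turbidity >= 35 → T0
sample_id=105: turbidity >= 35 → T0
sample_id=106: turbidity >= 35 → T0
sample_id=107: turbidity >= 35 → T0
sample_id=108: turbidity >= 162 → T2
sample_id=109: turbidity >= 117 → T3
sample_id=110: turbidity >= 162 → T2
sample_id=111: turbidity >= 117 → T3
sample_id=112: ELSE → T4

T2, T3, T2, T0, T0, T0, T0, T0, T2, T3, T2, T3, T4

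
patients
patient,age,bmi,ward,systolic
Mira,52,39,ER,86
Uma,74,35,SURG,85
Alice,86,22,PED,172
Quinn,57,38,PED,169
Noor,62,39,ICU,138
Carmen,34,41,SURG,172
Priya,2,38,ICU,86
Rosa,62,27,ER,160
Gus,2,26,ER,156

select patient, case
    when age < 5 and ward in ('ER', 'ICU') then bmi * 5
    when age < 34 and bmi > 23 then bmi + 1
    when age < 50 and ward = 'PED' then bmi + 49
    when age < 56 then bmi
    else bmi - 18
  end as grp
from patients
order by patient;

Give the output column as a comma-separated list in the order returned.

4, 41, 130, 39, 21, 190, 20, 9, 17

patient=Alice: ELSE → 4
patient=Carmen: age < 56 → 41
patient=Gus: age < 5 and ward in ('ER', 'ICU') → 130
patient=Mira: age < 56 → 39
patient=Noor: ELSE → 21
patient=Priya: age < 5 and ward in ('ER', 'ICU') → 190
patient=Quinn: ELSE → 20
patient=Rosa: ELSE → 9
patient=Uma: ELSE → 17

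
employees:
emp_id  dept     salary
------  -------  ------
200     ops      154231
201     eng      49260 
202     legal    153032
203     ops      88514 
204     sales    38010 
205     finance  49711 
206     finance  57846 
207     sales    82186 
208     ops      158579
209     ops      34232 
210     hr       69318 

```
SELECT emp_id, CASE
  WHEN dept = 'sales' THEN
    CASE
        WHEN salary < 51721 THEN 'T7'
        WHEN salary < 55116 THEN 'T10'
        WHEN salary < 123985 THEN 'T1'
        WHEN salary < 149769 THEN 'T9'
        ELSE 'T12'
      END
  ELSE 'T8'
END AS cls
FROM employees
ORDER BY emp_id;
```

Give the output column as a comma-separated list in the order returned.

emp_id=200: dept='ops' → outer ELSE → T8
emp_id=201: dept='eng' → outer ELSE → T8
emp_id=202: dept='legal' → outer ELSE → T8
emp_id=203: dept='ops' → outer ELSE → T8
emp_id=204: dept='sales' → inner[salary < 51721] → T7
emp_id=205: dept='finance' → outer ELSE → T8
emp_id=206: dept='finance' → outer ELSE → T8
emp_id=207: dept='sales' → inner[salary < 123985] → T1
emp_id=208: dept='ops' → outer ELSE → T8
emp_id=209: dept='ops' → outer ELSE → T8
emp_id=210: dept='hr' → outer ELSE → T8

T8, T8, T8, T8, T7, T8, T8, T1, T8, T8, T8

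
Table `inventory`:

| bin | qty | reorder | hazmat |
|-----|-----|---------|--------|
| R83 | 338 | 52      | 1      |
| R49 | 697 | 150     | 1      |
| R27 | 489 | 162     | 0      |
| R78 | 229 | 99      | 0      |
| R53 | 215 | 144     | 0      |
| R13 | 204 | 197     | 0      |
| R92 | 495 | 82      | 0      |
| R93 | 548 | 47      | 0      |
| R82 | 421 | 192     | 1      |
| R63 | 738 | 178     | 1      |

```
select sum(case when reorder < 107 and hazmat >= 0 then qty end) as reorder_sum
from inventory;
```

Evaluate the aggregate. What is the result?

bin=R83: ✓ → 338
bin=R49: ✗
bin=R27: ✗
bin=R78: ✓ → 229
bin=R53: ✗
bin=R13: ✗
bin=R92: ✓ → 495
bin=R93: ✓ → 548
bin=R82: ✗
bin=R63: ✗
reorder_sum = 338 + 229 + 495 + 548 = 1610

1610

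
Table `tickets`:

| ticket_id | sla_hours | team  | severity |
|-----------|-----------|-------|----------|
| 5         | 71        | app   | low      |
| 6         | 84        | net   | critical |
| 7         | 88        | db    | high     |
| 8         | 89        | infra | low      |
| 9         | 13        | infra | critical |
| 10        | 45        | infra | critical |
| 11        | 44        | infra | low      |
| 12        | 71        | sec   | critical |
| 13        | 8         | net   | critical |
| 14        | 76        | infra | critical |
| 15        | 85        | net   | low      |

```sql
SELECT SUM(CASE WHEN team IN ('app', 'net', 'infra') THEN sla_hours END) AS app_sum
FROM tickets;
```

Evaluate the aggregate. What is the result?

ticket_id=5: ✓ → 71
ticket_id=6: ✓ → 84
ticket_id=7: ✗
ticket_id=8: ✓ → 89
ticket_id=9: ✓ → 13
ticket_id=10: ✓ → 45
ticket_id=11: ✓ → 44
ticket_id=12: ✗
ticket_id=13: ✓ → 8
ticket_id=14: ✓ → 76
ticket_id=15: ✓ → 85
app_sum = 71 + 84 + 89 + 13 + 45 + 44 + 8 + 76 + 85 = 515

515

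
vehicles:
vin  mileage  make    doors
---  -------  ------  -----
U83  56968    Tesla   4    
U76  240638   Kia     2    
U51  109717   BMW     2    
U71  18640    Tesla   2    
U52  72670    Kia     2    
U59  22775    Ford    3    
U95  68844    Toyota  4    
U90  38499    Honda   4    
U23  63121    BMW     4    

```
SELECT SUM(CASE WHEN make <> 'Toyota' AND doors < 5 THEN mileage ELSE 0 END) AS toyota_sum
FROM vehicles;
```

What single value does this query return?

623028

vin=U83: ✓ → 56968
vin=U76: ✓ → 240638
vin=U51: ✓ → 109717
vin=U71: ✓ → 18640
vin=U52: ✓ → 72670
vin=U59: ✓ → 22775
vin=U95: ✗
vin=U90: ✓ → 38499
vin=U23: ✓ → 63121
toyota_sum = 56968 + 240638 + 109717 + 18640 + 72670 + 22775 + 38499 + 63121 = 623028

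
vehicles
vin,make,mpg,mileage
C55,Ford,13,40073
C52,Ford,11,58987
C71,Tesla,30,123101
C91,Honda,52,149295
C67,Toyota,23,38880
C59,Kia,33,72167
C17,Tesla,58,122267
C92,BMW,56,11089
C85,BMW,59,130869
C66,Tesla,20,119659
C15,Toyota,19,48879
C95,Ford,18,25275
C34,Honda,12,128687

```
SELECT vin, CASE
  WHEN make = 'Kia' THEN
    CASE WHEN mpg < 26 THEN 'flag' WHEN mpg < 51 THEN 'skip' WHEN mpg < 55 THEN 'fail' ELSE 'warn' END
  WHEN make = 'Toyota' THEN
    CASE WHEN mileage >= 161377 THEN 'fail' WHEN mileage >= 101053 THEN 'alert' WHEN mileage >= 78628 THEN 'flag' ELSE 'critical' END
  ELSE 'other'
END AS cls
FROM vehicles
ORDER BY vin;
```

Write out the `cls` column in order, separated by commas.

vin=C15: make='Toyota' → inner[ELSE] → critical
vin=C17: make='Tesla' → outer ELSE → other
vin=C34: make='Honda' → outer ELSE → other
vin=C52: make='Ford' → outer ELSE → other
vin=C55: make='Ford' → outer ELSE → other
vin=C59: make='Kia' → inner[mpg < 51] → skip
vin=C66: make='Tesla' → outer ELSE → other
vin=C67: make='Toyota' → inner[ELSE] → critical
vin=C71: make='Tesla' → outer ELSE → other
vin=C85: make='BMW' → outer ELSE → other
vin=C91: make='Honda' → outer ELSE → other
vin=C92: make='BMW' → outer ELSE → other
vin=C95: make='Ford' → outer ELSE → other

critical, other, other, other, other, skip, other, critical, other, other, other, other, other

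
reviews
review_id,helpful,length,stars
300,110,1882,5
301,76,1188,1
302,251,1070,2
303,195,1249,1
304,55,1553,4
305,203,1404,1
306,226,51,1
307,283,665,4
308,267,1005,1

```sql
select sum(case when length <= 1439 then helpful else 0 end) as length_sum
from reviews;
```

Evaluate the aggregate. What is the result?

1501

review_id=300: ✗
review_id=301: ✓ → 76
review_id=302: ✓ → 251
review_id=303: ✓ → 195
review_id=304: ✗
review_id=305: ✓ → 203
review_id=306: ✓ → 226
review_id=307: ✓ → 283
review_id=308: ✓ → 267
length_sum = 76 + 251 + 195 + 203 + 226 + 283 + 267 = 1501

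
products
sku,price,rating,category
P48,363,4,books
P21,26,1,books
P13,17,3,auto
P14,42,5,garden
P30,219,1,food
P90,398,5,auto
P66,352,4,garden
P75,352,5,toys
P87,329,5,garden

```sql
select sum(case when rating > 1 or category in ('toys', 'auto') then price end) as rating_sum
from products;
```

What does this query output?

1853

sku=P48: ✓ → 363
sku=P21: ✗
sku=P13: ✓ → 17
sku=P14: ✓ → 42
sku=P30: ✗
sku=P90: ✓ → 398
sku=P66: ✓ → 352
sku=P75: ✓ → 352
sku=P87: ✓ → 329
rating_sum = 363 + 17 + 42 + 398 + 352 + 352 + 329 = 1853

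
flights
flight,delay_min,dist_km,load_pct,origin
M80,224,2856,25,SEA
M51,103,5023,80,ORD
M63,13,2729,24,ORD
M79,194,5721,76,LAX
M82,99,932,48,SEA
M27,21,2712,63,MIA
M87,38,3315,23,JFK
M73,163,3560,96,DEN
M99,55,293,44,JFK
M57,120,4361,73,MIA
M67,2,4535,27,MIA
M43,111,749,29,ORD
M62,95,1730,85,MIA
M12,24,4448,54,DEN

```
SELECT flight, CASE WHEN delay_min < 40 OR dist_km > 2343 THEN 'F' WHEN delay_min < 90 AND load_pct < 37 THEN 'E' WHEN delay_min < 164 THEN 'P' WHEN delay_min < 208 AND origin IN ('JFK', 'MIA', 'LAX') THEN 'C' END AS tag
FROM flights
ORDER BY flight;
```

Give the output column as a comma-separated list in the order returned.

F, F, P, F, F, P, F, F, F, F, F, P, F, P

flight=M12: delay_min < 40 OR dist_km > 2343 → F
flight=M27: delay_min < 40 OR dist_km > 2343 → F
flight=M43: delay_min < 164 → P
flight=M51: delay_min < 40 OR dist_km > 2343 → F
flight=M57: delay_min < 40 OR dist_km > 2343 → F
flight=M62: delay_min < 164 → P
flight=M63: delay_min < 40 OR dist_km > 2343 → F
flight=M67: delay_min < 40 OR dist_km > 2343 → F
flight=M73: delay_min < 40 OR dist_km > 2343 → F
flight=M79: delay_min < 40 OR dist_km > 2343 → F
flight=M80: delay_min < 40 OR dist_km > 2343 → F
flight=M82: delay_min < 164 → P
flight=M87: delay_min < 40 OR dist_km > 2343 → F
flight=M99: delay_min < 164 → P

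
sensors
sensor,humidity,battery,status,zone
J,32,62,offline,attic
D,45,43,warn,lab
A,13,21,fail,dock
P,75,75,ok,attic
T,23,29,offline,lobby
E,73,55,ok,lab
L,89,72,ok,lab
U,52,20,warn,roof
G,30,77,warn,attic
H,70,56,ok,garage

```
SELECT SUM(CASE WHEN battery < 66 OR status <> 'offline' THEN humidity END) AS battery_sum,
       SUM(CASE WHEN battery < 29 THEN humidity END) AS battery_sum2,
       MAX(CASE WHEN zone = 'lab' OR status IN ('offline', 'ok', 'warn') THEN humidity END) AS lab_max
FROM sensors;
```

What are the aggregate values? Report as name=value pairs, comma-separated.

[battery_sum: battery < 66 OR status <> 'offline']
sensor=J: ✓ → 32
sensor=D: ✓ → 45
sensor=A: ✓ → 13
sensor=P: ✓ → 75
sensor=T: ✓ → 23
sensor=E: ✓ → 73
sensor=L: ✓ → 89
sensor=U: ✓ → 52
sensor=G: ✓ → 30
sensor=H: ✓ → 70
battery_sum = 32 + 45 + 13 + 75 + 23 + 73 + 89 + 52 + 30 + 70 = 502
—
[battery_sum2: battery < 29]
sensor=J: ✗
sensor=D: ✗
sensor=A: ✓ → 13
sensor=P: ✗
sensor=T: ✗
sensor=E: ✗
sensor=L: ✗
sensor=U: ✓ → 52
sensor=G: ✗
sensor=H: ✗
battery_sum2 = 13 + 52 = 65
—
[lab_max: zone = 'lab' OR status IN ('offline', 'ok', 'warn')]
sensor=J: ✓ → 32
sensor=D: ✓ → 45
sensor=A: ✗
sensor=P: ✓ → 75
sensor=T: ✓ → 23
sensor=E: ✓ → 73
sensor=L: ✓ → 89
sensor=U: ✓ → 52
sensor=G: ✓ → 30
sensor=H: ✓ → 70
lab_max = MAX(32, 45, 75, 23, 73, 89, 52, 30, 70) = 89

battery_sum=502, battery_sum2=65, lab_max=89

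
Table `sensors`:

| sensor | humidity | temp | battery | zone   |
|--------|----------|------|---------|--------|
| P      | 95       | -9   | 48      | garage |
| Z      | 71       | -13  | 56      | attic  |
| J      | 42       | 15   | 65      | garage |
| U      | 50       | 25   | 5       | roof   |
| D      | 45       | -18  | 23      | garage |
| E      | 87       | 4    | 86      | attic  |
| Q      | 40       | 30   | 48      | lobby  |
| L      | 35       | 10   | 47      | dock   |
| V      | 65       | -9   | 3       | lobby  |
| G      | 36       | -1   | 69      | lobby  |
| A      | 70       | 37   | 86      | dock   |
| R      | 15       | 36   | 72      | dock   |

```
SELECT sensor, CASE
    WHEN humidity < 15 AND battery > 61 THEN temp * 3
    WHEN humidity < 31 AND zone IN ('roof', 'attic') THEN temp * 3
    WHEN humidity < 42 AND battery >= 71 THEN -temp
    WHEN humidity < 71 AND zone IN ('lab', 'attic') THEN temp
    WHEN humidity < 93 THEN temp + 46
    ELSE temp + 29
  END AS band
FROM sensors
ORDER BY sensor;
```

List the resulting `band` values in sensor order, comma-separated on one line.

sensor=A: humidity < 93 → 83
sensor=D: humidity < 93 → 28
sensor=E: humidity < 93 → 50
sensor=G: humidity < 93 → 45
sensor=J: humidity < 93 → 61
sensor=L: humidity < 93 → 56
sensor=P: ELSE → 20
sensor=Q: humidity < 93 → 76
sensor=R: humidity < 42 AND battery >= 71 → -36
sensor=U: humidity < 93 → 71
sensor=V: humidity < 93 → 37
sensor=Z: humidity < 93 → 33

83, 28, 50, 45, 61, 56, 20, 76, -36, 71, 37, 33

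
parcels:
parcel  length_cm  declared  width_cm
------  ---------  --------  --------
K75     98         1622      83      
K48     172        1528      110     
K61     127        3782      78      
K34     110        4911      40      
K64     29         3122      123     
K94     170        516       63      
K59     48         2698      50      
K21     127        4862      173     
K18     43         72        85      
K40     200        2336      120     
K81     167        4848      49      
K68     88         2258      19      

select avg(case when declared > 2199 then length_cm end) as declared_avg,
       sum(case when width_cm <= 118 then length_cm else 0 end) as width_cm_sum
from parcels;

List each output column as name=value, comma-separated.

declared_avg=112, width_cm_sum=1023

[declared_avg: declared > 2199]
parcel=K75: ✗
parcel=K48: ✗
parcel=K61: ✓ → 127
parcel=K34: ✓ → 110
parcel=K64: ✓ → 29
parcel=K94: ✗
parcel=K59: ✓ → 48
parcel=K21: ✓ → 127
parcel=K18: ✗
parcel=K40: ✓ → 200
parcel=K81: ✓ → 167
parcel=K68: ✓ → 88
declared_avg = (127 + 110 + 29 + 48 + 127 + 200 + 167 + 88) / 8 = 112
—
[width_cm_sum: width_cm <= 118]
parcel=K75: ✓ → 98
parcel=K48: ✓ → 172
parcel=K61: ✓ → 127
parcel=K34: ✓ → 110
parcel=K64: ✗
parcel=K94: ✓ → 170
parcel=K59: ✓ → 48
parcel=K21: ✗
parcel=K18: ✓ → 43
parcel=K40: ✗
parcel=K81: ✓ → 167
parcel=K68: ✓ → 88
width_cm_sum = 98 + 172 + 127 + 110 + 170 + 48 + 43 + 167 + 88 = 1023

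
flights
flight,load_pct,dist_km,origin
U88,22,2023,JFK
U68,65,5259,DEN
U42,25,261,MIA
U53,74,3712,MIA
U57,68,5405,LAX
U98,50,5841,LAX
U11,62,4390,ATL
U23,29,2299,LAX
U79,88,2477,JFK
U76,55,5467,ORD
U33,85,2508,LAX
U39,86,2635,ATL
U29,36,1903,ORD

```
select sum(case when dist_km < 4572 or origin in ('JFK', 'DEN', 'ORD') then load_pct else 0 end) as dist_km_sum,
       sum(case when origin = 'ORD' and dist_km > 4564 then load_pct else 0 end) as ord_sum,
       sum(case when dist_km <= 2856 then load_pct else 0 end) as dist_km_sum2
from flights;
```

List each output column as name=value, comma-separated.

dist_km_sum=627, ord_sum=55, dist_km_sum2=371

[dist_km_sum: dist_km < 4572 or origin in ('JFK', 'DEN', 'ORD')]
flight=U88: ✓ → 22
flight=U68: ✓ → 65
flight=U42: ✓ → 25
flight=U53: ✓ → 74
flight=U57: ✗
flight=U98: ✗
flight=U11: ✓ → 62
flight=U23: ✓ → 29
flight=U79: ✓ → 88
flight=U76: ✓ → 55
flight=U33: ✓ → 85
flight=U39: ✓ → 86
flight=U29: ✓ → 36
dist_km_sum = 22 + 65 + 25 + 74 + 62 + 29 + 88 + 55 + 85 + 86 + 36 = 627
—
[ord_sum: origin = 'ORD' and dist_km > 4564]
flight=U88: ✗
flight=U68: ✗
flight=U42: ✗
flight=U53: ✗
flight=U57: ✗
flight=U98: ✗
flight=U11: ✗
flight=U23: ✗
flight=U79: ✗
flight=U76: ✓ → 55
flight=U33: ✗
flight=U39: ✗
flight=U29: ✗
ord_sum = 55
—
[dist_km_sum2: dist_km <= 2856]
flight=U88: ✓ → 22
flight=U68: ✗
flight=U42: ✓ → 25
flight=U53: ✗
flight=U57: ✗
flight=U98: ✗
flight=U11: ✗
flight=U23: ✓ → 29
flight=U79: ✓ → 88
flight=U76: ✗
flight=U33: ✓ → 85
flight=U39: ✓ → 86
flight=U29: ✓ → 36
dist_km_sum2 = 22 + 25 + 29 + 88 + 85 + 86 + 36 = 371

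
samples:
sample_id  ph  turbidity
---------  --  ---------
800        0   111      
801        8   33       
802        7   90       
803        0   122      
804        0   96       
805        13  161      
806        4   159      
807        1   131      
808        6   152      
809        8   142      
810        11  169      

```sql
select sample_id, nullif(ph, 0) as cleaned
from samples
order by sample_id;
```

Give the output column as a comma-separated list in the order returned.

NULL, 8, 7, NULL, NULL, 13, 4, 1, 6, 8, 11

sample_id=800: ph=0 vs 0: equal → NULL
sample_id=801: ph=8 vs 0: differ → 8
sample_id=802: ph=7 vs 0: differ → 7
sample_id=803: ph=0 vs 0: equal → NULL
sample_id=804: ph=0 vs 0: equal → NULL
sample_id=805: ph=13 vs 0: differ → 13
sample_id=806: ph=4 vs 0: differ → 4
sample_id=807: ph=1 vs 0: differ → 1
sample_id=808: ph=6 vs 0: differ → 6
sample_id=809: ph=8 vs 0: differ → 8
sample_id=810: ph=11 vs 0: differ → 11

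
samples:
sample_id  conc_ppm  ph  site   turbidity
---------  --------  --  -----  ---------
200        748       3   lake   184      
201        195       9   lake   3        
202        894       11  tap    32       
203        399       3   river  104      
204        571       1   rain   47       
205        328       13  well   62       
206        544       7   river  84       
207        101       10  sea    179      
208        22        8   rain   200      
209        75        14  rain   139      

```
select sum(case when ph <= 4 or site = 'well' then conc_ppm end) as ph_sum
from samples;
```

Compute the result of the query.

sample_id=200: ✓ → 748
sample_id=201: ✗
sample_id=202: ✗
sample_id=203: ✓ → 399
sample_id=204: ✓ → 571
sample_id=205: ✓ → 328
sample_id=206: ✗
sample_id=207: ✗
sample_id=208: ✗
sample_id=209: ✗
ph_sum = 748 + 399 + 571 + 328 = 2046

2046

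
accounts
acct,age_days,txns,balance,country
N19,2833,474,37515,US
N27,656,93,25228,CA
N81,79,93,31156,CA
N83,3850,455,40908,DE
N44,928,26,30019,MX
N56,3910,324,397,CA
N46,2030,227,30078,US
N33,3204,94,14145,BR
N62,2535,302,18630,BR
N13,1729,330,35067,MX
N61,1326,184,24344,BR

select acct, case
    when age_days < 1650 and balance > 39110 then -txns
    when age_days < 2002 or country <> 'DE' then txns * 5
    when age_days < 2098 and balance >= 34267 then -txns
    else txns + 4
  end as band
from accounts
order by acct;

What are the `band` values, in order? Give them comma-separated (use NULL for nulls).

1650, 2370, 465, 470, 130, 1135, 1620, 920, 1510, 465, 459

acct=N13: age_days < 2002 or country <> 'DE' → 1650
acct=N19: age_days < 2002 or country <> 'DE' → 2370
acct=N27: age_days < 2002 or country <> 'DE' → 465
acct=N33: age_days < 2002 or country <> 'DE' → 470
acct=N44: age_days < 2002 or country <> 'DE' → 130
acct=N46: age_days < 2002 or country <> 'DE' → 1135
acct=N56: age_days < 2002 or country <> 'DE' → 1620
acct=N61: age_days < 2002 or country <> 'DE' → 920
acct=N62: age_days < 2002 or country <> 'DE' → 1510
acct=N81: age_days < 2002 or country <> 'DE' → 465
acct=N83: ELSE → 459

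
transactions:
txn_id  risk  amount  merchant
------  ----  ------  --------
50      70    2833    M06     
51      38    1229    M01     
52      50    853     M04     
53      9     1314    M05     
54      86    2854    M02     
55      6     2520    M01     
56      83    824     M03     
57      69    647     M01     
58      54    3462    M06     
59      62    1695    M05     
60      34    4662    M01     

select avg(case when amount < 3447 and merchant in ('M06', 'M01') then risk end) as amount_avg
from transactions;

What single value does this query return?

45.75

txn_id=50: ✓ → 70
txn_id=51: ✓ → 38
txn_id=52: ✗
txn_id=53: ✗
txn_id=54: ✗
txn_id=55: ✓ → 6
txn_id=56: ✗
txn_id=57: ✓ → 69
txn_id=58: ✗
txn_id=59: ✗
txn_id=60: ✗
amount_avg = (70 + 38 + 6 + 69) / 4 = 45.75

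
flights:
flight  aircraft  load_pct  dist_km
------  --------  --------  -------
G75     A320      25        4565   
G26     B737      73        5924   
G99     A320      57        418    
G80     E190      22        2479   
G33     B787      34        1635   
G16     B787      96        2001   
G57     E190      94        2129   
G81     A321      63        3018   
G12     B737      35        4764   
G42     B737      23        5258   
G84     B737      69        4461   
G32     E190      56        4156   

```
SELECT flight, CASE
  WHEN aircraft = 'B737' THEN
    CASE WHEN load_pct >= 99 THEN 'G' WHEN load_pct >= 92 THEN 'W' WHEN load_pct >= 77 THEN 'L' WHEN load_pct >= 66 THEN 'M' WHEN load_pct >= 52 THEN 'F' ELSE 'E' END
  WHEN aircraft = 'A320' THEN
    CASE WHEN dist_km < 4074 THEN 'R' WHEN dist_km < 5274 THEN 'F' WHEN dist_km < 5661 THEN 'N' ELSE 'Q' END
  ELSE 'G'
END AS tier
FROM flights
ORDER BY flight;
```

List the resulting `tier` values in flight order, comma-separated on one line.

E, G, M, G, G, E, G, F, G, G, M, R

flight=G12: aircraft='B737' → inner[ELSE] → E
flight=G16: aircraft='B787' → outer ELSE → G
flight=G26: aircraft='B737' → inner[load_pct >= 66] → M
flight=G32: aircraft='E190' → outer ELSE → G
flight=G33: aircraft='B787' → outer ELSE → G
flight=G42: aircraft='B737' → inner[ELSE] → E
flight=G57: aircraft='E190' → outer ELSE → G
flight=G75: aircraft='A320' → inner[dist_km < 5274] → F
flight=G80: aircraft='E190' → outer ELSE → G
flight=G81: aircraft='A321' → outer ELSE → G
flight=G84: aircraft='B737' → inner[load_pct >= 66] → M
flight=G99: aircraft='A320' → inner[dist_km < 4074] → R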